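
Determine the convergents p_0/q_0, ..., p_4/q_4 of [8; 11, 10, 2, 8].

8/1, 89/11, 898/111, 1885/233, 15978/1975

Using the convergent recurrence p_i = a_i*p_{i-1} + p_{i-2}, q_i = a_i*q_{i-1} + q_{i-2} with p_{-2}=0, p_{-1}=1, q_{-2}=1, q_{-1}=0:
  i=0: a_0=8, p_0 = 8*1 + 0 = 8, q_0 = 8*0 + 1 = 1.
  i=1: a_1=11, p_1 = 11*8 + 1 = 89, q_1 = 11*1 + 0 = 11.
  i=2: a_2=10, p_2 = 10*89 + 8 = 898, q_2 = 10*11 + 1 = 111.
  i=3: a_3=2, p_3 = 2*898 + 89 = 1885, q_3 = 2*111 + 11 = 233.
  i=4: a_4=8, p_4 = 8*1885 + 898 = 15978, q_4 = 8*233 + 111 = 1975.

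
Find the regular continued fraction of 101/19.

Run the Euclidean algorithm on 101 and 19; the successive quotients are the partial quotients a_0, a_1, ... (each step inverts the fractional part left over by the previous one):
  101 = 5*19 + 6, so a_0 = 5.
  19 = 3*6 + 1, so a_1 = 3.
  6 = 6*1 + 0, so a_2 = 6.
The remainder reaches 0 after 3 divisions, so the expansion has 3 partial quotients, read off in order.

[5; 3, 6]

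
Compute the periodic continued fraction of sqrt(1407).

Write x_i = (sqrt(1407) + m_i)/d_i with (m_0, d_0) = (0, 1). a_0 = floor(sqrt(1407)) = 37, since 37^2 = 1369 <= 1407 < 1444 = 38^2.
Iterate m_{i+1} = d_i*a_i - m_i, d_{i+1} = (1407 - m_{i+1}^2)/d_i, a_{i+1} = floor((a_0 + m_{i+1})/d_{i+1}):
  m_1 = 1*37 - 0 = 37, d_1 = (1407 - 37^2)/1 = 38/1 = 38, a_1 = floor((37 + 37)/38) = 1.
  m_2 = 38*1 - 37 = 1, d_2 = (1407 - 1^2)/38 = 1406/38 = 37, a_2 = floor((37 + 1)/37) = 1.
  m_3 = 37*1 - 1 = 36, d_3 = (1407 - 36^2)/37 = 111/37 = 3, a_3 = floor((37 + 36)/3) = 24.
  m_4 = 3*24 - 36 = 36, d_4 = (1407 - 36^2)/3 = 111/3 = 37, a_4 = floor((37 + 36)/37) = 1.
  m_5 = 37*1 - 36 = 1, d_5 = (1407 - 1^2)/37 = 1406/37 = 38, a_5 = floor((37 + 1)/38) = 1.
  m_6 = 38*1 - 1 = 37, d_6 = (1407 - 37^2)/38 = 38/38 = 1, a_6 = floor((37 + 37)/1) = 74.
  m_7 = 1*74 - 37 = 37, d_7 = (1407 - 37^2)/1 = 38/1 = 38: (m_7, d_7) = (m_1, d_1) = (37, 38), so from here the quotients repeat a_1, ..., a_6; the period length is 6.
Hence the expansion of sqrt(1407) is a_0 = 37 followed by the repeating block 1, 1, 24, 1, 1, 74 (period 6).

[37; (1, 1, 24, 1, 1, 74)]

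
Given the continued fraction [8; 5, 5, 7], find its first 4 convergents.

8/1, 41/5, 213/26, 1532/187

Using the convergent recurrence p_i = a_i*p_{i-1} + p_{i-2}, q_i = a_i*q_{i-1} + q_{i-2} with p_{-2}=0, p_{-1}=1, q_{-2}=1, q_{-1}=0:
  i=0: a_0=8, p_0 = 8*1 + 0 = 8, q_0 = 8*0 + 1 = 1.
  i=1: a_1=5, p_1 = 5*8 + 1 = 41, q_1 = 5*1 + 0 = 5.
  i=2: a_2=5, p_2 = 5*41 + 8 = 213, q_2 = 5*5 + 1 = 26.
  i=3: a_3=7, p_3 = 7*213 + 41 = 1532, q_3 = 7*26 + 5 = 187.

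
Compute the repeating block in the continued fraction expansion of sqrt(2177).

Write x_i = (sqrt(2177) + m_i)/d_i with (m_0, d_0) = (0, 1). a_0 = floor(sqrt(2177)) = 46, since 46^2 = 2116 <= 2177 < 2209 = 47^2.
Iterate m_{i+1} = d_i*a_i - m_i, d_{i+1} = (2177 - m_{i+1}^2)/d_i, a_{i+1} = floor((a_0 + m_{i+1})/d_{i+1}):
  m_1 = 1*46 - 0 = 46, d_1 = (2177 - 46^2)/1 = 61/1 = 61, a_1 = floor((46 + 46)/61) = 1.
  m_2 = 61*1 - 46 = 15, d_2 = (2177 - 15^2)/61 = 1952/61 = 32, a_2 = floor((46 + 15)/32) = 1.
  m_3 = 32*1 - 15 = 17, d_3 = (2177 - 17^2)/32 = 1888/32 = 59, a_3 = floor((46 + 17)/59) = 1.
  m_4 = 59*1 - 17 = 42, d_4 = (2177 - 42^2)/59 = 413/59 = 7, a_4 = floor((46 + 42)/7) = 12.
  m_5 = 7*12 - 42 = 42, d_5 = (2177 - 42^2)/7 = 413/7 = 59, a_5 = floor((46 + 42)/59) = 1.
  m_6 = 59*1 - 42 = 17, d_6 = (2177 - 17^2)/59 = 1888/59 = 32, a_6 = floor((46 + 17)/32) = 1.
  m_7 = 32*1 - 17 = 15, d_7 = (2177 - 15^2)/32 = 1952/32 = 61, a_7 = floor((46 + 15)/61) = 1.
  m_8 = 61*1 - 15 = 46, d_8 = (2177 - 46^2)/61 = 61/61 = 1, a_8 = floor((46 + 46)/1) = 92.
  m_9 = 1*92 - 46 = 46, d_9 = (2177 - 46^2)/1 = 61/1 = 61: (m_9, d_9) = (m_1, d_1) = (46, 61), so from here the quotients repeat a_1, ..., a_8; the period length is 8.
Hence the expansion of sqrt(2177) is a_0 = 46 followed by the repeating block 1, 1, 1, 12, 1, 1, 1, 92 (period 8).

[46; (1, 1, 1, 12, 1, 1, 1, 92)]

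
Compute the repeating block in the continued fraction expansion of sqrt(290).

Write x_i = (sqrt(290) + m_i)/d_i with (m_0, d_0) = (0, 1). a_0 = floor(sqrt(290)) = 17, since 17^2 = 289 <= 290 < 324 = 18^2.
Iterate m_{i+1} = d_i*a_i - m_i, d_{i+1} = (290 - m_{i+1}^2)/d_i, a_{i+1} = floor((a_0 + m_{i+1})/d_{i+1}):
  m_1 = 1*17 - 0 = 17, d_1 = (290 - 17^2)/1 = 1/1 = 1, a_1 = floor((17 + 17)/1) = 34.
  m_2 = 1*34 - 17 = 17, d_2 = (290 - 17^2)/1 = 1/1 = 1: (m_2, d_2) = (m_1, d_1) = (17, 1), so from here the quotient a_1 repeats; the period length is 1.
Hence the expansion of sqrt(290) is a_0 = 17 followed by the repeating block 34 (period 1).

[17; (34)]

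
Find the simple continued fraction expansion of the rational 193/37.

Run the Euclidean algorithm on 193 and 37; the successive quotients are the partial quotients a_0, a_1, ... (each step inverts the fractional part left over by the previous one):
  193 = 5*37 + 8, so a_0 = 5.
  37 = 4*8 + 5, so a_1 = 4.
  8 = 1*5 + 3, so a_2 = 1.
  5 = 1*3 + 2, so a_3 = 1.
  3 = 1*2 + 1, so a_4 = 1.
  2 = 2*1 + 0, so a_5 = 2.
The remainder reaches 0 after 6 divisions, so the expansion has 6 partial quotients, read off in order.

[5; 4, 1, 1, 1, 2]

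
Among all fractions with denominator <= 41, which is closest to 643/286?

Expand x = 643/286 as a continued fraction with the Euclidean algorithm:
  643 = 2*286 + 71, so a_0 = 2.
  286 = 4*71 + 2, so a_1 = 4.
  71 = 35*2 + 1, so a_2 = 35.
  2 = 2*1 + 0, so a_3 = 2.
so x = [2; 4, 35, 2].
Convergents (p_i = a_i*p_{i-1} + p_{i-2}, q_i = a_i*q_{i-1} + q_{i-2} with p_{-2}=0, p_{-1}=1, q_{-2}=1, q_{-1}=0), until the denominator exceeds 41:
  i=0: a_0=2, p_0 = 2*1 + 0 = 2, q_0 = 2*0 + 1 = 1.
  i=1: a_1=4, p_1 = 4*2 + 1 = 9, q_1 = 4*1 + 0 = 4.
  i=2: a_2=35, p_2 = 35*9 + 2 = 317, q_2 = 35*4 + 1 = 141.
q_2 = 141 > 41, so the last convergent with denominator <= 41 is p_1/q_1 = 9/4.
The closest fraction with denominator <= 41 is either p_1/q_1 or the intermediate fraction (k*p_1 + p_0)/(k*q_1 + q_0) with the largest k >= 1 whose denominator stays <= 41; these approach x as k grows, and every other convergent or intermediate fraction in range is farther away.
Largest k: floor((41 - q_0)/q_1) = floor((41 - 1)/4) = 10.
That gives (10*9 + 2)/(10*4 + 1) = 92/41.
Compare the errors: |x - 9/4| = |643*4 - 9*286|/(286*4) = 2/1144, and |x - 92/41| = |643*41 - 92*286|/(286*41) = 51/11726.
Cross-multiplying, 2*11726 = 23452 < 58344 = 51*1144, so 2/1144 is smaller: the convergent 9/4 is closer to x than 92/41.

9/4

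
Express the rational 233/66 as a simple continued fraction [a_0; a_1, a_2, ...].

[3; 1, 1, 7, 1, 3]

Run the Euclidean algorithm on 233 and 66; the successive quotients are the partial quotients a_0, a_1, ... (each step inverts the fractional part left over by the previous one):
  233 = 3*66 + 35, so a_0 = 3.
  66 = 1*35 + 31, so a_1 = 1.
  35 = 1*31 + 4, so a_2 = 1.
  31 = 7*4 + 3, so a_3 = 7.
  4 = 1*3 + 1, so a_4 = 1.
  3 = 3*1 + 0, so a_5 = 3.
The remainder reaches 0 after 6 divisions, so the expansion has 6 partial quotients, read off in order.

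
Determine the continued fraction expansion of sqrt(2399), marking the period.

[48; (1, 47, 1, 96)]

Write x_i = (sqrt(2399) + m_i)/d_i with (m_0, d_0) = (0, 1). a_0 = floor(sqrt(2399)) = 48, since 48^2 = 2304 <= 2399 < 2401 = 49^2.
Iterate m_{i+1} = d_i*a_i - m_i, d_{i+1} = (2399 - m_{i+1}^2)/d_i, a_{i+1} = floor((a_0 + m_{i+1})/d_{i+1}):
  m_1 = 1*48 - 0 = 48, d_1 = (2399 - 48^2)/1 = 95/1 = 95, a_1 = floor((48 + 48)/95) = 1.
  m_2 = 95*1 - 48 = 47, d_2 = (2399 - 47^2)/95 = 190/95 = 2, a_2 = floor((48 + 47)/2) = 47.
  m_3 = 2*47 - 47 = 47, d_3 = (2399 - 47^2)/2 = 190/2 = 95, a_3 = floor((48 + 47)/95) = 1.
  m_4 = 95*1 - 47 = 48, d_4 = (2399 - 48^2)/95 = 95/95 = 1, a_4 = floor((48 + 48)/1) = 96.
  m_5 = 1*96 - 48 = 48, d_5 = (2399 - 48^2)/1 = 95/1 = 95: (m_5, d_5) = (m_1, d_1) = (48, 95), so from here the quotients repeat a_1, ..., a_4; the period length is 4.
Hence the expansion of sqrt(2399) is a_0 = 48 followed by the repeating block 1, 47, 1, 96 (period 4).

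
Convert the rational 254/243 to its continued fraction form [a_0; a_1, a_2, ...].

[1; 22, 11]

Run the Euclidean algorithm on 254 and 243; the successive quotients are the partial quotients a_0, a_1, ... (each step inverts the fractional part left over by the previous one):
  254 = 1*243 + 11, so a_0 = 1.
  243 = 22*11 + 1, so a_1 = 22.
  11 = 11*1 + 0, so a_2 = 11.
The remainder reaches 0 after 3 divisions, so the expansion has 3 partial quotients, read off in order.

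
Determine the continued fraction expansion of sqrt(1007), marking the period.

Write x_i = (sqrt(1007) + m_i)/d_i with (m_0, d_0) = (0, 1). a_0 = floor(sqrt(1007)) = 31, since 31^2 = 961 <= 1007 < 1024 = 32^2.
Iterate m_{i+1} = d_i*a_i - m_i, d_{i+1} = (1007 - m_{i+1}^2)/d_i, a_{i+1} = floor((a_0 + m_{i+1})/d_{i+1}):
  m_1 = 1*31 - 0 = 31, d_1 = (1007 - 31^2)/1 = 46/1 = 46, a_1 = floor((31 + 31)/46) = 1.
  m_2 = 46*1 - 31 = 15, d_2 = (1007 - 15^2)/46 = 782/46 = 17, a_2 = floor((31 + 15)/17) = 2.
  m_3 = 17*2 - 15 = 19, d_3 = (1007 - 19^2)/17 = 646/17 = 38, a_3 = floor((31 + 19)/38) = 1.
  m_4 = 38*1 - 19 = 19, d_4 = (1007 - 19^2)/38 = 646/38 = 17, a_4 = floor((31 + 19)/17) = 2.
  m_5 = 17*2 - 19 = 15, d_5 = (1007 - 15^2)/17 = 782/17 = 46, a_5 = floor((31 + 15)/46) = 1.
  m_6 = 46*1 - 15 = 31, d_6 = (1007 - 31^2)/46 = 46/46 = 1, a_6 = floor((31 + 31)/1) = 62.
  m_7 = 1*62 - 31 = 31, d_7 = (1007 - 31^2)/1 = 46/1 = 46: (m_7, d_7) = (m_1, d_1) = (31, 46), so from here the quotients repeat a_1, ..., a_6; the period length is 6.
Hence the expansion of sqrt(1007) is a_0 = 31 followed by the repeating block 1, 2, 1, 2, 1, 62 (period 6).

[31; (1, 2, 1, 2, 1, 62)]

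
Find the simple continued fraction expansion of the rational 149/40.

[3; 1, 2, 1, 1, 1, 3]

Run the Euclidean algorithm on 149 and 40; the successive quotients are the partial quotients a_0, a_1, ... (each step inverts the fractional part left over by the previous one):
  149 = 3*40 + 29, so a_0 = 3.
  40 = 1*29 + 11, so a_1 = 1.
  29 = 2*11 + 7, so a_2 = 2.
  11 = 1*7 + 4, so a_3 = 1.
  7 = 1*4 + 3, so a_4 = 1.
  4 = 1*3 + 1, so a_5 = 1.
  3 = 3*1 + 0, so a_6 = 3.
The remainder reaches 0 after 7 divisions, so the expansion has 7 partial quotients, read off in order.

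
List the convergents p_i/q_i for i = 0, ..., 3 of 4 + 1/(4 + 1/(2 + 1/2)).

Using the convergent recurrence p_i = a_i*p_{i-1} + p_{i-2}, q_i = a_i*q_{i-1} + q_{i-2} with p_{-2}=0, p_{-1}=1, q_{-2}=1, q_{-1}=0:
  i=0: a_0=4, p_0 = 4*1 + 0 = 4, q_0 = 4*0 + 1 = 1.
  i=1: a_1=4, p_1 = 4*4 + 1 = 17, q_1 = 4*1 + 0 = 4.
  i=2: a_2=2, p_2 = 2*17 + 4 = 38, q_2 = 2*4 + 1 = 9.
  i=3: a_3=2, p_3 = 2*38 + 17 = 93, q_3 = 2*9 + 4 = 22.

4/1, 17/4, 38/9, 93/22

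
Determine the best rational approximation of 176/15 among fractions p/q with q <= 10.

47/4

Expand x = 176/15 as a continued fraction with the Euclidean algorithm:
  176 = 11*15 + 11, so a_0 = 11.
  15 = 1*11 + 4, so a_1 = 1.
  11 = 2*4 + 3, so a_2 = 2.
  4 = 1*3 + 1, so a_3 = 1.
  3 = 3*1 + 0, so a_4 = 3.
so x = [11; 1, 2, 1, 3].
Convergents (p_i = a_i*p_{i-1} + p_{i-2}, q_i = a_i*q_{i-1} + q_{i-2} with p_{-2}=0, p_{-1}=1, q_{-2}=1, q_{-1}=0), until the denominator exceeds 10:
  i=0: a_0=11, p_0 = 11*1 + 0 = 11, q_0 = 11*0 + 1 = 1.
  i=1: a_1=1, p_1 = 1*11 + 1 = 12, q_1 = 1*1 + 0 = 1.
  i=2: a_2=2, p_2 = 2*12 + 11 = 35, q_2 = 2*1 + 1 = 3.
  i=3: a_3=1, p_3 = 1*35 + 12 = 47, q_3 = 1*3 + 1 = 4.
  i=4: a_4=3, p_4 = 3*47 + 35 = 176, q_4 = 3*4 + 3 = 15.
q_4 = 15 > 10, so the last convergent with denominator <= 10 is p_3/q_3 = 47/4.
The closest fraction with denominator <= 10 is either p_3/q_3 or the intermediate fraction (k*p_3 + p_2)/(k*q_3 + q_2) with the largest k >= 1 whose denominator stays <= 10; these approach x as k grows, and every other convergent or intermediate fraction in range is farther away.
Largest k: floor((10 - q_2)/q_3) = floor((10 - 3)/4) = 1.
That gives (1*47 + 35)/(1*4 + 3) = 82/7.
Compare the errors: |x - 47/4| = |176*4 - 47*15|/(15*4) = 1/60, and |x - 82/7| = |176*7 - 82*15|/(15*7) = 2/105.
Cross-multiplying, 1*105 = 105 < 120 = 2*60, so 1/60 is smaller: the convergent 47/4 is closer to x than 82/7.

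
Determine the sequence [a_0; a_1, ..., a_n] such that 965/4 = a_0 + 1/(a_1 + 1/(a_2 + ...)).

[241; 4]

Run the Euclidean algorithm on 965 and 4; the successive quotients are the partial quotients a_0, a_1, ... (each step inverts the fractional part left over by the previous one):
  965 = 241*4 + 1, so a_0 = 241.
  4 = 4*1 + 0, so a_1 = 4.
The remainder reaches 0 after 2 divisions, so the expansion has 2 partial quotients, read off in order.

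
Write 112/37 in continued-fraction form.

Run the Euclidean algorithm on 112 and 37; the successive quotients are the partial quotients a_0, a_1, ... (each step inverts the fractional part left over by the previous one):
  112 = 3*37 + 1, so a_0 = 3.
  37 = 37*1 + 0, so a_1 = 37.
The remainder reaches 0 after 2 divisions, so the expansion has 2 partial quotients, read off in order.

[3; 37]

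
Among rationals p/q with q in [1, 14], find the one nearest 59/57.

1/1

Expand x = 59/57 as a continued fraction with the Euclidean algorithm:
  59 = 1*57 + 2, so a_0 = 1.
  57 = 28*2 + 1, so a_1 = 28.
  2 = 2*1 + 0, so a_2 = 2.
so x = [1; 28, 2].
Convergents (p_i = a_i*p_{i-1} + p_{i-2}, q_i = a_i*q_{i-1} + q_{i-2} with p_{-2}=0, p_{-1}=1, q_{-2}=1, q_{-1}=0), until the denominator exceeds 14:
  i=0: a_0=1, p_0 = 1*1 + 0 = 1, q_0 = 1*0 + 1 = 1.
  i=1: a_1=28, p_1 = 28*1 + 1 = 29, q_1 = 28*1 + 0 = 28.
q_1 = 28 > 14, so the last convergent with denominator <= 14 is p_0/q_0 = 1/1.
The closest fraction with denominator <= 14 is either p_0/q_0 or the intermediate fraction (k*p_0 + p_{-1})/(k*q_0 + q_{-1}) with the largest k >= 1 whose denominator stays <= 14; these approach x as k grows, and every other convergent or intermediate fraction in range is farther away.
Largest k: floor((14 - q_{-1})/q_0) = floor((14 - 0)/1) = 14 (using the seeds p_{-1} = 1, q_{-1} = 0).
That gives (14*1 + 1)/(14*1 + 0) = 15/14.
Compare the errors: |x - 1/1| = |59*1 - 1*57|/(57*1) = 2/57, and |x - 15/14| = |59*14 - 15*57|/(57*14) = 29/798.
Cross-multiplying, 2*798 = 1596 < 1653 = 29*57, so 2/57 is smaller: the convergent 1/1 is closer to x than 15/14.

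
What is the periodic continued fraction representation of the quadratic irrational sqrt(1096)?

Write x_i = (sqrt(1096) + m_i)/d_i with (m_0, d_0) = (0, 1). a_0 = floor(sqrt(1096)) = 33, since 33^2 = 1089 <= 1096 < 1156 = 34^2.
Iterate m_{i+1} = d_i*a_i - m_i, d_{i+1} = (1096 - m_{i+1}^2)/d_i, a_{i+1} = floor((a_0 + m_{i+1})/d_{i+1}):
  m_1 = 1*33 - 0 = 33, d_1 = (1096 - 33^2)/1 = 7/1 = 7, a_1 = floor((33 + 33)/7) = 9.
  m_2 = 7*9 - 33 = 30, d_2 = (1096 - 30^2)/7 = 196/7 = 28, a_2 = floor((33 + 30)/28) = 2.
  m_3 = 28*2 - 30 = 26, d_3 = (1096 - 26^2)/28 = 420/28 = 15, a_3 = floor((33 + 26)/15) = 3.
  m_4 = 15*3 - 26 = 19, d_4 = (1096 - 19^2)/15 = 735/15 = 49, a_4 = floor((33 + 19)/49) = 1.
  m_5 = 49*1 - 19 = 30, d_5 = (1096 - 30^2)/49 = 196/49 = 4, a_5 = floor((33 + 30)/4) = 15.
  m_6 = 4*15 - 30 = 30, d_6 = (1096 - 30^2)/4 = 196/4 = 49, a_6 = floor((33 + 30)/49) = 1.
  m_7 = 49*1 - 30 = 19, d_7 = (1096 - 19^2)/49 = 735/49 = 15, a_7 = floor((33 + 19)/15) = 3.
  m_8 = 15*3 - 19 = 26, d_8 = (1096 - 26^2)/15 = 420/15 = 28, a_8 = floor((33 + 26)/28) = 2.
  m_9 = 28*2 - 26 = 30, d_9 = (1096 - 30^2)/28 = 196/28 = 7, a_9 = floor((33 + 30)/7) = 9.
  m_10 = 7*9 - 30 = 33, d_10 = (1096 - 33^2)/7 = 7/7 = 1, a_10 = floor((33 + 33)/1) = 66.
  m_11 = 1*66 - 33 = 33, d_11 = (1096 - 33^2)/1 = 7/1 = 7: (m_11, d_11) = (m_1, d_1) = (33, 7), so from here the quotients repeat a_1, ..., a_10; the period length is 10.
Hence the expansion of sqrt(1096) is a_0 = 33 followed by the repeating block 9, 2, 3, 1, 15, 1, 3, 2, 9, 66 (period 10).

[33; (9, 2, 3, 1, 15, 1, 3, 2, 9, 66)]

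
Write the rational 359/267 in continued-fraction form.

Run the Euclidean algorithm on 359 and 267; the successive quotients are the partial quotients a_0, a_1, ... (each step inverts the fractional part left over by the previous one):
  359 = 1*267 + 92, so a_0 = 1.
  267 = 2*92 + 83, so a_1 = 2.
  92 = 1*83 + 9, so a_2 = 1.
  83 = 9*9 + 2, so a_3 = 9.
  9 = 4*2 + 1, so a_4 = 4.
  2 = 2*1 + 0, so a_5 = 2.
The remainder reaches 0 after 6 divisions, so the expansion has 6 partial quotients, read off in order.

[1; 2, 1, 9, 4, 2]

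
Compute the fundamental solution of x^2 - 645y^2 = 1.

First expand sqrt(645) as a continued fraction. With x_i = (sqrt(645) + m_i)/d_i and (m_0, d_0) = (0, 1): a_0 = floor(sqrt(645)) = 25, since 25^2 = 625 <= 645 < 676 = 26^2.
Iterate m_{i+1} = d_i*a_i - m_i, d_{i+1} = (645 - m_{i+1}^2)/d_i, a_{i+1} = floor((a_0 + m_{i+1})/d_{i+1}):
  m_1 = 1*25 - 0 = 25, d_1 = (645 - 25^2)/1 = 20/1 = 20, a_1 = floor((25 + 25)/20) = 2.
  m_2 = 20*2 - 25 = 15, d_2 = (645 - 15^2)/20 = 420/20 = 21, a_2 = floor((25 + 15)/21) = 1.
  m_3 = 21*1 - 15 = 6, d_3 = (645 - 6^2)/21 = 609/21 = 29, a_3 = floor((25 + 6)/29) = 1.
  m_4 = 29*1 - 6 = 23, d_4 = (645 - 23^2)/29 = 116/29 = 4, a_4 = floor((25 + 23)/4) = 12.
  m_5 = 4*12 - 23 = 25, d_5 = (645 - 25^2)/4 = 20/4 = 5, a_5 = floor((25 + 25)/5) = 10.
  m_6 = 5*10 - 25 = 25, d_6 = (645 - 25^2)/5 = 20/5 = 4, a_6 = floor((25 + 25)/4) = 12.
  m_7 = 4*12 - 25 = 23, d_7 = (645 - 23^2)/4 = 116/4 = 29, a_7 = floor((25 + 23)/29) = 1.
  m_8 = 29*1 - 23 = 6, d_8 = (645 - 6^2)/29 = 609/29 = 21, a_8 = floor((25 + 6)/21) = 1.
  m_9 = 21*1 - 6 = 15, d_9 = (645 - 15^2)/21 = 420/21 = 20, a_9 = floor((25 + 15)/20) = 2.
  m_10 = 20*2 - 15 = 25, d_10 = (645 - 25^2)/20 = 20/20 = 1, a_10 = floor((25 + 25)/1) = 50.
  m_11 = 1*50 - 25 = 25, d_11 = (645 - 25^2)/1 = 20/1 = 20: (m_11, d_11) = (m_1, d_1) = (25, 20), so from here the quotients repeat a_1, ..., a_10; the period length is 10.
So sqrt(645) = [25; (2, 1, 1, 12, 10, 12, 1, 1, 2, 50)] with period length k = 10.
k is even, so the fundamental solution of x^2 - 645y^2 = 1 is (p_{k-1}, q_{k-1}) = (p_9, q_9); compute convergents through index 9.
Convergents (p_i = a_i*p_{i-1} + p_{i-2}, q_i = a_i*q_{i-1} + q_{i-2} with p_{-2}=0, p_{-1}=1, q_{-2}=1, q_{-1}=0):
  i=0: a_0=25, p_0 = 25*1 + 0 = 25, q_0 = 25*0 + 1 = 1.
  i=1: a_1=2, p_1 = 2*25 + 1 = 51, q_1 = 2*1 + 0 = 2.
  i=2: a_2=1, p_2 = 1*51 + 25 = 76, q_2 = 1*2 + 1 = 3.
  i=3: a_3=1, p_3 = 1*76 + 51 = 127, q_3 = 1*3 + 2 = 5.
  i=4: a_4=12, p_4 = 12*127 + 76 = 1600, q_4 = 12*5 + 3 = 63.
  i=5: a_5=10, p_5 = 10*1600 + 127 = 16127, q_5 = 10*63 + 5 = 635.
  i=6: a_6=12, p_6 = 12*16127 + 1600 = 195124, q_6 = 12*635 + 63 = 7683.
  i=7: a_7=1, p_7 = 1*195124 + 16127 = 211251, q_7 = 1*7683 + 635 = 8318.
  i=8: a_8=1, p_8 = 1*211251 + 195124 = 406375, q_8 = 1*8318 + 7683 = 16001.
  i=9: a_9=2, p_9 = 2*406375 + 211251 = 1024001, q_9 = 2*16001 + 8318 = 40320.
Check: 1024001^2 - 645*40320^2 = 1048578048001 - 1048578048000 = 1, so (x, y) = (1024001, 40320) solves the equation, and by the theorem it is the least positive solution.

(x, y) = (1024001, 40320)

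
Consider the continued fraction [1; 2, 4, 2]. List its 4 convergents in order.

Using the convergent recurrence p_i = a_i*p_{i-1} + p_{i-2}, q_i = a_i*q_{i-1} + q_{i-2} with p_{-2}=0, p_{-1}=1, q_{-2}=1, q_{-1}=0:
  i=0: a_0=1, p_0 = 1*1 + 0 = 1, q_0 = 1*0 + 1 = 1.
  i=1: a_1=2, p_1 = 2*1 + 1 = 3, q_1 = 2*1 + 0 = 2.
  i=2: a_2=4, p_2 = 4*3 + 1 = 13, q_2 = 4*2 + 1 = 9.
  i=3: a_3=2, p_3 = 2*13 + 3 = 29, q_3 = 2*9 + 2 = 20.

1/1, 3/2, 13/9, 29/20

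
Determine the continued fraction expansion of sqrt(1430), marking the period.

Write x_i = (sqrt(1430) + m_i)/d_i with (m_0, d_0) = (0, 1). a_0 = floor(sqrt(1430)) = 37, since 37^2 = 1369 <= 1430 < 1444 = 38^2.
Iterate m_{i+1} = d_i*a_i - m_i, d_{i+1} = (1430 - m_{i+1}^2)/d_i, a_{i+1} = floor((a_0 + m_{i+1})/d_{i+1}):
  m_1 = 1*37 - 0 = 37, d_1 = (1430 - 37^2)/1 = 61/1 = 61, a_1 = floor((37 + 37)/61) = 1.
  m_2 = 61*1 - 37 = 24, d_2 = (1430 - 24^2)/61 = 854/61 = 14, a_2 = floor((37 + 24)/14) = 4.
  m_3 = 14*4 - 24 = 32, d_3 = (1430 - 32^2)/14 = 406/14 = 29, a_3 = floor((37 + 32)/29) = 2.
  m_4 = 29*2 - 32 = 26, d_4 = (1430 - 26^2)/29 = 754/29 = 26, a_4 = floor((37 + 26)/26) = 2.
  m_5 = 26*2 - 26 = 26, d_5 = (1430 - 26^2)/26 = 754/26 = 29, a_5 = floor((37 + 26)/29) = 2.
  m_6 = 29*2 - 26 = 32, d_6 = (1430 - 32^2)/29 = 406/29 = 14, a_6 = floor((37 + 32)/14) = 4.
  m_7 = 14*4 - 32 = 24, d_7 = (1430 - 24^2)/14 = 854/14 = 61, a_7 = floor((37 + 24)/61) = 1.
  m_8 = 61*1 - 24 = 37, d_8 = (1430 - 37^2)/61 = 61/61 = 1, a_8 = floor((37 + 37)/1) = 74.
  m_9 = 1*74 - 37 = 37, d_9 = (1430 - 37^2)/1 = 61/1 = 61: (m_9, d_9) = (m_1, d_1) = (37, 61), so from here the quotients repeat a_1, ..., a_8; the period length is 8.
Hence the expansion of sqrt(1430) is a_0 = 37 followed by the repeating block 1, 4, 2, 2, 2, 4, 1, 74 (period 8).

[37; (1, 4, 2, 2, 2, 4, 1, 74)]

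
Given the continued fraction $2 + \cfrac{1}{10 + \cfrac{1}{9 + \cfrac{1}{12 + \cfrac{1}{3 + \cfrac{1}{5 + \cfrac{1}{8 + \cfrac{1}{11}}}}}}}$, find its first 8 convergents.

Using the convergent recurrence p_i = a_i*p_{i-1} + p_{i-2}, q_i = a_i*q_{i-1} + q_{i-2} with p_{-2}=0, p_{-1}=1, q_{-2}=1, q_{-1}=0:
  i=0: a_0=2, p_0 = 2*1 + 0 = 2, q_0 = 2*0 + 1 = 1.
  i=1: a_1=10, p_1 = 10*2 + 1 = 21, q_1 = 10*1 + 0 = 10.
  i=2: a_2=9, p_2 = 9*21 + 2 = 191, q_2 = 9*10 + 1 = 91.
  i=3: a_3=12, p_3 = 12*191 + 21 = 2313, q_3 = 12*91 + 10 = 1102.
  i=4: a_4=3, p_4 = 3*2313 + 191 = 7130, q_4 = 3*1102 + 91 = 3397.
  i=5: a_5=5, p_5 = 5*7130 + 2313 = 37963, q_5 = 5*3397 + 1102 = 18087.
  i=6: a_6=8, p_6 = 8*37963 + 7130 = 310834, q_6 = 8*18087 + 3397 = 148093.
  i=7: a_7=11, p_7 = 11*310834 + 37963 = 3457137, q_7 = 11*148093 + 18087 = 1647110.

2/1, 21/10, 191/91, 2313/1102, 7130/3397, 37963/18087, 310834/148093, 3457137/1647110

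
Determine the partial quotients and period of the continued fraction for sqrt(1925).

Write x_i = (sqrt(1925) + m_i)/d_i with (m_0, d_0) = (0, 1). a_0 = floor(sqrt(1925)) = 43, since 43^2 = 1849 <= 1925 < 1936 = 44^2.
Iterate m_{i+1} = d_i*a_i - m_i, d_{i+1} = (1925 - m_{i+1}^2)/d_i, a_{i+1} = floor((a_0 + m_{i+1})/d_{i+1}):
  m_1 = 1*43 - 0 = 43, d_1 = (1925 - 43^2)/1 = 76/1 = 76, a_1 = floor((43 + 43)/76) = 1.
  m_2 = 76*1 - 43 = 33, d_2 = (1925 - 33^2)/76 = 836/76 = 11, a_2 = floor((43 + 33)/11) = 6.
  m_3 = 11*6 - 33 = 33, d_3 = (1925 - 33^2)/11 = 836/11 = 76, a_3 = floor((43 + 33)/76) = 1.
  m_4 = 76*1 - 33 = 43, d_4 = (1925 - 43^2)/76 = 76/76 = 1, a_4 = floor((43 + 43)/1) = 86.
  m_5 = 1*86 - 43 = 43, d_5 = (1925 - 43^2)/1 = 76/1 = 76: (m_5, d_5) = (m_1, d_1) = (43, 76), so from here the quotients repeat a_1, ..., a_4; the period length is 4.
Hence the expansion of sqrt(1925) is a_0 = 43 followed by the repeating block 1, 6, 1, 86 (period 4).

[43; (1, 6, 1, 86)]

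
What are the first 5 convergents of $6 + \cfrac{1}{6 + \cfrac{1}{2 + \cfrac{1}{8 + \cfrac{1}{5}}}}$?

6/1, 37/6, 80/13, 677/110, 3465/563

Using the convergent recurrence p_i = a_i*p_{i-1} + p_{i-2}, q_i = a_i*q_{i-1} + q_{i-2} with p_{-2}=0, p_{-1}=1, q_{-2}=1, q_{-1}=0:
  i=0: a_0=6, p_0 = 6*1 + 0 = 6, q_0 = 6*0 + 1 = 1.
  i=1: a_1=6, p_1 = 6*6 + 1 = 37, q_1 = 6*1 + 0 = 6.
  i=2: a_2=2, p_2 = 2*37 + 6 = 80, q_2 = 2*6 + 1 = 13.
  i=3: a_3=8, p_3 = 8*80 + 37 = 677, q_3 = 8*13 + 6 = 110.
  i=4: a_4=5, p_4 = 5*677 + 80 = 3465, q_4 = 5*110 + 13 = 563.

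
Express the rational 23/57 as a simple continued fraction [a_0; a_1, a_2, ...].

Run the Euclidean algorithm on 23 and 57; the successive quotients are the partial quotients a_0, a_1, ... (each step inverts the fractional part left over by the previous one):
  23 = 0*57 + 23, so a_0 = 0.
  57 = 2*23 + 11, so a_1 = 2.
  23 = 2*11 + 1, so a_2 = 2.
  11 = 11*1 + 0, so a_3 = 11.
The remainder reaches 0 after 4 divisions, so the expansion has 4 partial quotients, read off in order.

[0; 2, 2, 11]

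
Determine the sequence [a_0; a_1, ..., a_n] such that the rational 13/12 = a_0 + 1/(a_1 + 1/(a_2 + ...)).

[1; 12]

Run the Euclidean algorithm on 13 and 12; the successive quotients are the partial quotients a_0, a_1, ... (each step inverts the fractional part left over by the previous one):
  13 = 1*12 + 1, so a_0 = 1.
  12 = 12*1 + 0, so a_1 = 12.
The remainder reaches 0 after 2 divisions, so the expansion has 2 partial quotients, read off in order.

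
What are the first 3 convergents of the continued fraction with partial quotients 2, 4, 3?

2/1, 9/4, 29/13

Using the convergent recurrence p_i = a_i*p_{i-1} + p_{i-2}, q_i = a_i*q_{i-1} + q_{i-2} with p_{-2}=0, p_{-1}=1, q_{-2}=1, q_{-1}=0:
  i=0: a_0=2, p_0 = 2*1 + 0 = 2, q_0 = 2*0 + 1 = 1.
  i=1: a_1=4, p_1 = 4*2 + 1 = 9, q_1 = 4*1 + 0 = 4.
  i=2: a_2=3, p_2 = 3*9 + 2 = 29, q_2 = 3*4 + 1 = 13.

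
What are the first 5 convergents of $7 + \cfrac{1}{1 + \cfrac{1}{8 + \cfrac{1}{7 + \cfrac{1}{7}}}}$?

7/1, 8/1, 71/9, 505/64, 3606/457

Using the convergent recurrence p_i = a_i*p_{i-1} + p_{i-2}, q_i = a_i*q_{i-1} + q_{i-2} with p_{-2}=0, p_{-1}=1, q_{-2}=1, q_{-1}=0:
  i=0: a_0=7, p_0 = 7*1 + 0 = 7, q_0 = 7*0 + 1 = 1.
  i=1: a_1=1, p_1 = 1*7 + 1 = 8, q_1 = 1*1 + 0 = 1.
  i=2: a_2=8, p_2 = 8*8 + 7 = 71, q_2 = 8*1 + 1 = 9.
  i=3: a_3=7, p_3 = 7*71 + 8 = 505, q_3 = 7*9 + 1 = 64.
  i=4: a_4=7, p_4 = 7*505 + 71 = 3606, q_4 = 7*64 + 9 = 457.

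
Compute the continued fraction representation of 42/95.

[0; 2, 3, 1, 4, 2]

Run the Euclidean algorithm on 42 and 95; the successive quotients are the partial quotients a_0, a_1, ... (each step inverts the fractional part left over by the previous one):
  42 = 0*95 + 42, so a_0 = 0.
  95 = 2*42 + 11, so a_1 = 2.
  42 = 3*11 + 9, so a_2 = 3.
  11 = 1*9 + 2, so a_3 = 1.
  9 = 4*2 + 1, so a_4 = 4.
  2 = 2*1 + 0, so a_5 = 2.
The remainder reaches 0 after 6 divisions, so the expansion has 6 partial quotients, read off in order.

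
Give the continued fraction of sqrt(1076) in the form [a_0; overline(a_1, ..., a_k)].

[32; overline(1, 4, 16, 4, 1, 64)]

Write x_i = (sqrt(1076) + m_i)/d_i with (m_0, d_0) = (0, 1). a_0 = floor(sqrt(1076)) = 32, since 32^2 = 1024 <= 1076 < 1089 = 33^2.
Iterate m_{i+1} = d_i*a_i - m_i, d_{i+1} = (1076 - m_{i+1}^2)/d_i, a_{i+1} = floor((a_0 + m_{i+1})/d_{i+1}):
  m_1 = 1*32 - 0 = 32, d_1 = (1076 - 32^2)/1 = 52/1 = 52, a_1 = floor((32 + 32)/52) = 1.
  m_2 = 52*1 - 32 = 20, d_2 = (1076 - 20^2)/52 = 676/52 = 13, a_2 = floor((32 + 20)/13) = 4.
  m_3 = 13*4 - 20 = 32, d_3 = (1076 - 32^2)/13 = 52/13 = 4, a_3 = floor((32 + 32)/4) = 16.
  m_4 = 4*16 - 32 = 32, d_4 = (1076 - 32^2)/4 = 52/4 = 13, a_4 = floor((32 + 32)/13) = 4.
  m_5 = 13*4 - 32 = 20, d_5 = (1076 - 20^2)/13 = 676/13 = 52, a_5 = floor((32 + 20)/52) = 1.
  m_6 = 52*1 - 20 = 32, d_6 = (1076 - 32^2)/52 = 52/52 = 1, a_6 = floor((32 + 32)/1) = 64.
  m_7 = 1*64 - 32 = 32, d_7 = (1076 - 32^2)/1 = 52/1 = 52: (m_7, d_7) = (m_1, d_1) = (32, 52), so from here the quotients repeat a_1, ..., a_6; the period length is 6.
Hence the expansion of sqrt(1076) is a_0 = 32 followed by the repeating block 1, 4, 16, 4, 1, 64 (period 6).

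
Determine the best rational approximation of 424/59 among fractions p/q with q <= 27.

115/16

Expand x = 424/59 as a continued fraction with the Euclidean algorithm:
  424 = 7*59 + 11, so a_0 = 7.
  59 = 5*11 + 4, so a_1 = 5.
  11 = 2*4 + 3, so a_2 = 2.
  4 = 1*3 + 1, so a_3 = 1.
  3 = 3*1 + 0, so a_4 = 3.
so x = [7; 5, 2, 1, 3].
Convergents (p_i = a_i*p_{i-1} + p_{i-2}, q_i = a_i*q_{i-1} + q_{i-2} with p_{-2}=0, p_{-1}=1, q_{-2}=1, q_{-1}=0), until the denominator exceeds 27:
  i=0: a_0=7, p_0 = 7*1 + 0 = 7, q_0 = 7*0 + 1 = 1.
  i=1: a_1=5, p_1 = 5*7 + 1 = 36, q_1 = 5*1 + 0 = 5.
  i=2: a_2=2, p_2 = 2*36 + 7 = 79, q_2 = 2*5 + 1 = 11.
  i=3: a_3=1, p_3 = 1*79 + 36 = 115, q_3 = 1*11 + 5 = 16.
  i=4: a_4=3, p_4 = 3*115 + 79 = 424, q_4 = 3*16 + 11 = 59.
q_4 = 59 > 27, so the last convergent with denominator <= 27 is p_3/q_3 = 115/16.
The closest fraction with denominator <= 27 is either p_3/q_3 or the intermediate fraction (k*p_3 + p_2)/(k*q_3 + q_2) with the largest k >= 1 whose denominator stays <= 27; these approach x as k grows, and every other convergent or intermediate fraction in range is farther away.
Largest k: floor((27 - q_2)/q_3) = floor((27 - 11)/16) = 1.
That gives (1*115 + 79)/(1*16 + 11) = 194/27.
Compare the errors: |x - 115/16| = |424*16 - 115*59|/(59*16) = 1/944, and |x - 194/27| = |424*27 - 194*59|/(59*27) = 2/1593.
Cross-multiplying, 1*1593 = 1593 < 1888 = 2*944, so 1/944 is smaller: the convergent 115/16 is closer to x than 194/27.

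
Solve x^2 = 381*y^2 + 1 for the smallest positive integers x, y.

First expand sqrt(381) as a continued fraction. With x_i = (sqrt(381) + m_i)/d_i and (m_0, d_0) = (0, 1): a_0 = floor(sqrt(381)) = 19, since 19^2 = 361 <= 381 < 400 = 20^2.
Iterate m_{i+1} = d_i*a_i - m_i, d_{i+1} = (381 - m_{i+1}^2)/d_i, a_{i+1} = floor((a_0 + m_{i+1})/d_{i+1}):
  m_1 = 1*19 - 0 = 19, d_1 = (381 - 19^2)/1 = 20/1 = 20, a_1 = floor((19 + 19)/20) = 1.
  m_2 = 20*1 - 19 = 1, d_2 = (381 - 1^2)/20 = 380/20 = 19, a_2 = floor((19 + 1)/19) = 1.
  m_3 = 19*1 - 1 = 18, d_3 = (381 - 18^2)/19 = 57/19 = 3, a_3 = floor((19 + 18)/3) = 12.
  m_4 = 3*12 - 18 = 18, d_4 = (381 - 18^2)/3 = 57/3 = 19, a_4 = floor((19 + 18)/19) = 1.
  m_5 = 19*1 - 18 = 1, d_5 = (381 - 1^2)/19 = 380/19 = 20, a_5 = floor((19 + 1)/20) = 1.
  m_6 = 20*1 - 1 = 19, d_6 = (381 - 19^2)/20 = 20/20 = 1, a_6 = floor((19 + 19)/1) = 38.
  m_7 = 1*38 - 19 = 19, d_7 = (381 - 19^2)/1 = 20/1 = 20: (m_7, d_7) = (m_1, d_1) = (19, 20), so from here the quotients repeat a_1, ..., a_6; the period length is 6.
So sqrt(381) = [19; (1, 1, 12, 1, 1, 38)] with period length k = 6.
k is even, so the fundamental solution of x^2 - 381y^2 = 1 is (p_{k-1}, q_{k-1}) = (p_5, q_5); compute convergents through index 5.
Convergents (p_i = a_i*p_{i-1} + p_{i-2}, q_i = a_i*q_{i-1} + q_{i-2} with p_{-2}=0, p_{-1}=1, q_{-2}=1, q_{-1}=0):
  i=0: a_0=19, p_0 = 19*1 + 0 = 19, q_0 = 19*0 + 1 = 1.
  i=1: a_1=1, p_1 = 1*19 + 1 = 20, q_1 = 1*1 + 0 = 1.
  i=2: a_2=1, p_2 = 1*20 + 19 = 39, q_2 = 1*1 + 1 = 2.
  i=3: a_3=12, p_3 = 12*39 + 20 = 488, q_3 = 12*2 + 1 = 25.
  i=4: a_4=1, p_4 = 1*488 + 39 = 527, q_4 = 1*25 + 2 = 27.
  i=5: a_5=1, p_5 = 1*527 + 488 = 1015, q_5 = 1*27 + 25 = 52.
Check: 1015^2 - 381*52^2 = 1030225 - 1030224 = 1, so (x, y) = (1015, 52) solves the equation, and by the theorem it is the least positive solution.

(x, y) = (1015, 52)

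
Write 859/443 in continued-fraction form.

[1; 1, 15, 2, 2, 5]

Run the Euclidean algorithm on 859 and 443; the successive quotients are the partial quotients a_0, a_1, ... (each step inverts the fractional part left over by the previous one):
  859 = 1*443 + 416, so a_0 = 1.
  443 = 1*416 + 27, so a_1 = 1.
  416 = 15*27 + 11, so a_2 = 15.
  27 = 2*11 + 5, so a_3 = 2.
  11 = 2*5 + 1, so a_4 = 2.
  5 = 5*1 + 0, so a_5 = 5.
The remainder reaches 0 after 6 divisions, so the expansion has 6 partial quotients, read off in order.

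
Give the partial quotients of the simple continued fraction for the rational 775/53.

Run the Euclidean algorithm on 775 and 53; the successive quotients are the partial quotients a_0, a_1, ... (each step inverts the fractional part left over by the previous one):
  775 = 14*53 + 33, so a_0 = 14.
  53 = 1*33 + 20, so a_1 = 1.
  33 = 1*20 + 13, so a_2 = 1.
  20 = 1*13 + 7, so a_3 = 1.
  13 = 1*7 + 6, so a_4 = 1.
  7 = 1*6 + 1, so a_5 = 1.
  6 = 6*1 + 0, so a_6 = 6.
The remainder reaches 0 after 7 divisions, so the expansion has 7 partial quotients, read off in order.

[14; 1, 1, 1, 1, 1, 6]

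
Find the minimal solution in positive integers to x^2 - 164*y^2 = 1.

First expand sqrt(164) as a continued fraction. With x_i = (sqrt(164) + m_i)/d_i and (m_0, d_0) = (0, 1): a_0 = floor(sqrt(164)) = 12, since 12^2 = 144 <= 164 < 169 = 13^2.
Iterate m_{i+1} = d_i*a_i - m_i, d_{i+1} = (164 - m_{i+1}^2)/d_i, a_{i+1} = floor((a_0 + m_{i+1})/d_{i+1}):
  m_1 = 1*12 - 0 = 12, d_1 = (164 - 12^2)/1 = 20/1 = 20, a_1 = floor((12 + 12)/20) = 1.
  m_2 = 20*1 - 12 = 8, d_2 = (164 - 8^2)/20 = 100/20 = 5, a_2 = floor((12 + 8)/5) = 4.
  m_3 = 5*4 - 8 = 12, d_3 = (164 - 12^2)/5 = 20/5 = 4, a_3 = floor((12 + 12)/4) = 6.
  m_4 = 4*6 - 12 = 12, d_4 = (164 - 12^2)/4 = 20/4 = 5, a_4 = floor((12 + 12)/5) = 4.
  m_5 = 5*4 - 12 = 8, d_5 = (164 - 8^2)/5 = 100/5 = 20, a_5 = floor((12 + 8)/20) = 1.
  m_6 = 20*1 - 8 = 12, d_6 = (164 - 12^2)/20 = 20/20 = 1, a_6 = floor((12 + 12)/1) = 24.
  m_7 = 1*24 - 12 = 12, d_7 = (164 - 12^2)/1 = 20/1 = 20: (m_7, d_7) = (m_1, d_1) = (12, 20), so from here the quotients repeat a_1, ..., a_6; the period length is 6.
So sqrt(164) = [12; (1, 4, 6, 4, 1, 24)] with period length k = 6.
k is even, so the fundamental solution of x^2 - 164y^2 = 1 is (p_{k-1}, q_{k-1}) = (p_5, q_5); compute convergents through index 5.
Convergents (p_i = a_i*p_{i-1} + p_{i-2}, q_i = a_i*q_{i-1} + q_{i-2} with p_{-2}=0, p_{-1}=1, q_{-2}=1, q_{-1}=0):
  i=0: a_0=12, p_0 = 12*1 + 0 = 12, q_0 = 12*0 + 1 = 1.
  i=1: a_1=1, p_1 = 1*12 + 1 = 13, q_1 = 1*1 + 0 = 1.
  i=2: a_2=4, p_2 = 4*13 + 12 = 64, q_2 = 4*1 + 1 = 5.
  i=3: a_3=6, p_3 = 6*64 + 13 = 397, q_3 = 6*5 + 1 = 31.
  i=4: a_4=4, p_4 = 4*397 + 64 = 1652, q_4 = 4*31 + 5 = 129.
  i=5: a_5=1, p_5 = 1*1652 + 397 = 2049, q_5 = 1*129 + 31 = 160.
Check: 2049^2 - 164*160^2 = 4198401 - 4198400 = 1, so (x, y) = (2049, 160) solves the equation, and by the theorem it is the least positive solution.

(x, y) = (2049, 160)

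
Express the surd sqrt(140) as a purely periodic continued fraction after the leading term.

Write x_i = (sqrt(140) + m_i)/d_i with (m_0, d_0) = (0, 1). a_0 = floor(sqrt(140)) = 11, since 11^2 = 121 <= 140 < 144 = 12^2.
Iterate m_{i+1} = d_i*a_i - m_i, d_{i+1} = (140 - m_{i+1}^2)/d_i, a_{i+1} = floor((a_0 + m_{i+1})/d_{i+1}):
  m_1 = 1*11 - 0 = 11, d_1 = (140 - 11^2)/1 = 19/1 = 19, a_1 = floor((11 + 11)/19) = 1.
  m_2 = 19*1 - 11 = 8, d_2 = (140 - 8^2)/19 = 76/19 = 4, a_2 = floor((11 + 8)/4) = 4.
  m_3 = 4*4 - 8 = 8, d_3 = (140 - 8^2)/4 = 76/4 = 19, a_3 = floor((11 + 8)/19) = 1.
  m_4 = 19*1 - 8 = 11, d_4 = (140 - 11^2)/19 = 19/19 = 1, a_4 = floor((11 + 11)/1) = 22.
  m_5 = 1*22 - 11 = 11, d_5 = (140 - 11^2)/1 = 19/1 = 19: (m_5, d_5) = (m_1, d_1) = (11, 19), so from here the quotients repeat a_1, ..., a_4; the period length is 4.
Hence the expansion of sqrt(140) is a_0 = 11 followed by the repeating block 1, 4, 1, 22 (period 4).

[11; (1, 4, 1, 22)]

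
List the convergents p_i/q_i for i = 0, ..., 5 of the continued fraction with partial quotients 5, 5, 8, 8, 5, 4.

Using the convergent recurrence p_i = a_i*p_{i-1} + p_{i-2}, q_i = a_i*q_{i-1} + q_{i-2} with p_{-2}=0, p_{-1}=1, q_{-2}=1, q_{-1}=0:
  i=0: a_0=5, p_0 = 5*1 + 0 = 5, q_0 = 5*0 + 1 = 1.
  i=1: a_1=5, p_1 = 5*5 + 1 = 26, q_1 = 5*1 + 0 = 5.
  i=2: a_2=8, p_2 = 8*26 + 5 = 213, q_2 = 8*5 + 1 = 41.
  i=3: a_3=8, p_3 = 8*213 + 26 = 1730, q_3 = 8*41 + 5 = 333.
  i=4: a_4=5, p_4 = 5*1730 + 213 = 8863, q_4 = 5*333 + 41 = 1706.
  i=5: a_5=4, p_5 = 4*8863 + 1730 = 37182, q_5 = 4*1706 + 333 = 7157.

5/1, 26/5, 213/41, 1730/333, 8863/1706, 37182/7157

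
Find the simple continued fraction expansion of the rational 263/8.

Run the Euclidean algorithm on 263 and 8; the successive quotients are the partial quotients a_0, a_1, ... (each step inverts the fractional part left over by the previous one):
  263 = 32*8 + 7, so a_0 = 32.
  8 = 1*7 + 1, so a_1 = 1.
  7 = 7*1 + 0, so a_2 = 7.
The remainder reaches 0 after 3 divisions, so the expansion has 3 partial quotients, read off in order.

[32; 1, 7]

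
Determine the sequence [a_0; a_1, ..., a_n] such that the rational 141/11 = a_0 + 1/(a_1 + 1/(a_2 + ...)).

Run the Euclidean algorithm on 141 and 11; the successive quotients are the partial quotients a_0, a_1, ... (each step inverts the fractional part left over by the previous one):
  141 = 12*11 + 9, so a_0 = 12.
  11 = 1*9 + 2, so a_1 = 1.
  9 = 4*2 + 1, so a_2 = 4.
  2 = 2*1 + 0, so a_3 = 2.
The remainder reaches 0 after 4 divisions, so the expansion has 4 partial quotients, read off in order.

[12; 1, 4, 2]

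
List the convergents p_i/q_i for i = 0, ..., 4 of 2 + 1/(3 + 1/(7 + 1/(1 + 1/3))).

2/1, 7/3, 51/22, 58/25, 225/97

Using the convergent recurrence p_i = a_i*p_{i-1} + p_{i-2}, q_i = a_i*q_{i-1} + q_{i-2} with p_{-2}=0, p_{-1}=1, q_{-2}=1, q_{-1}=0:
  i=0: a_0=2, p_0 = 2*1 + 0 = 2, q_0 = 2*0 + 1 = 1.
  i=1: a_1=3, p_1 = 3*2 + 1 = 7, q_1 = 3*1 + 0 = 3.
  i=2: a_2=7, p_2 = 7*7 + 2 = 51, q_2 = 7*3 + 1 = 22.
  i=3: a_3=1, p_3 = 1*51 + 7 = 58, q_3 = 1*22 + 3 = 25.
  i=4: a_4=3, p_4 = 3*58 + 51 = 225, q_4 = 3*25 + 22 = 97.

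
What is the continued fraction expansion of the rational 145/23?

[6; 3, 3, 2]

Run the Euclidean algorithm on 145 and 23; the successive quotients are the partial quotients a_0, a_1, ... (each step inverts the fractional part left over by the previous one):
  145 = 6*23 + 7, so a_0 = 6.
  23 = 3*7 + 2, so a_1 = 3.
  7 = 3*2 + 1, so a_2 = 3.
  2 = 2*1 + 0, so a_3 = 2.
The remainder reaches 0 after 4 divisions, so the expansion has 4 partial quotients, read off in order.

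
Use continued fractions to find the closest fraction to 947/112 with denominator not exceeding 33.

Expand x = 947/112 as a continued fraction with the Euclidean algorithm:
  947 = 8*112 + 51, so a_0 = 8.
  112 = 2*51 + 10, so a_1 = 2.
  51 = 5*10 + 1, so a_2 = 5.
  10 = 10*1 + 0, so a_3 = 10.
so x = [8; 2, 5, 10].
Convergents (p_i = a_i*p_{i-1} + p_{i-2}, q_i = a_i*q_{i-1} + q_{i-2} with p_{-2}=0, p_{-1}=1, q_{-2}=1, q_{-1}=0), until the denominator exceeds 33:
  i=0: a_0=8, p_0 = 8*1 + 0 = 8, q_0 = 8*0 + 1 = 1.
  i=1: a_1=2, p_1 = 2*8 + 1 = 17, q_1 = 2*1 + 0 = 2.
  i=2: a_2=5, p_2 = 5*17 + 8 = 93, q_2 = 5*2 + 1 = 11.
  i=3: a_3=10, p_3 = 10*93 + 17 = 947, q_3 = 10*11 + 2 = 112.
q_3 = 112 > 33, so the last convergent with denominator <= 33 is p_2/q_2 = 93/11.
The closest fraction with denominator <= 33 is either p_2/q_2 or the intermediate fraction (k*p_2 + p_1)/(k*q_2 + q_1) with the largest k >= 1 whose denominator stays <= 33; these approach x as k grows, and every other convergent or intermediate fraction in range is farther away.
Largest k: floor((33 - q_1)/q_2) = floor((33 - 2)/11) = 2.
That gives (2*93 + 17)/(2*11 + 2) = 203/24.
Compare the errors: |x - 93/11| = |947*11 - 93*112|/(112*11) = 1/1232, and |x - 203/24| = |947*24 - 203*112|/(112*24) = 8/2688.
Cross-multiplying, 1*2688 = 2688 < 9856 = 8*1232, so 1/1232 is smaller: the convergent 93/11 is closer to x than 203/24.

93/11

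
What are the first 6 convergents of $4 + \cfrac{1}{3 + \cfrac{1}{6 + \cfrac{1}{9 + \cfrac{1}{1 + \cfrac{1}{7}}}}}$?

Using the convergent recurrence p_i = a_i*p_{i-1} + p_{i-2}, q_i = a_i*q_{i-1} + q_{i-2} with p_{-2}=0, p_{-1}=1, q_{-2}=1, q_{-1}=0:
  i=0: a_0=4, p_0 = 4*1 + 0 = 4, q_0 = 4*0 + 1 = 1.
  i=1: a_1=3, p_1 = 3*4 + 1 = 13, q_1 = 3*1 + 0 = 3.
  i=2: a_2=6, p_2 = 6*13 + 4 = 82, q_2 = 6*3 + 1 = 19.
  i=3: a_3=9, p_3 = 9*82 + 13 = 751, q_3 = 9*19 + 3 = 174.
  i=4: a_4=1, p_4 = 1*751 + 82 = 833, q_4 = 1*174 + 19 = 193.
  i=5: a_5=7, p_5 = 7*833 + 751 = 6582, q_5 = 7*193 + 174 = 1525.

4/1, 13/3, 82/19, 751/174, 833/193, 6582/1525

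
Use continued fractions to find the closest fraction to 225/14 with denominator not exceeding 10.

161/10

Expand x = 225/14 as a continued fraction with the Euclidean algorithm:
  225 = 16*14 + 1, so a_0 = 16.
  14 = 14*1 + 0, so a_1 = 14.
so x = [16; 14].
Convergents (p_i = a_i*p_{i-1} + p_{i-2}, q_i = a_i*q_{i-1} + q_{i-2} with p_{-2}=0, p_{-1}=1, q_{-2}=1, q_{-1}=0), until the denominator exceeds 10:
  i=0: a_0=16, p_0 = 16*1 + 0 = 16, q_0 = 16*0 + 1 = 1.
  i=1: a_1=14, p_1 = 14*16 + 1 = 225, q_1 = 14*1 + 0 = 14.
q_1 = 14 > 10, so the last convergent with denominator <= 10 is p_0/q_0 = 16/1.
The closest fraction with denominator <= 10 is either p_0/q_0 or the intermediate fraction (k*p_0 + p_{-1})/(k*q_0 + q_{-1}) with the largest k >= 1 whose denominator stays <= 10; these approach x as k grows, and every other convergent or intermediate fraction in range is farther away.
Largest k: floor((10 - q_{-1})/q_0) = floor((10 - 0)/1) = 10 (using the seeds p_{-1} = 1, q_{-1} = 0).
That gives (10*16 + 1)/(10*1 + 0) = 161/10.
Compare the errors: |x - 16/1| = |225*1 - 16*14|/(14*1) = 1/14, and |x - 161/10| = |225*10 - 161*14|/(14*10) = 4/140.
Cross-multiplying, 4*14 = 56 < 140 = 1*140, so 4/140 is smaller: the intermediate fraction 161/10 is closer to x than 16/1.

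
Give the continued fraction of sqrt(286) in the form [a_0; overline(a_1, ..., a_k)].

[16; overline(1, 10, 3, 3, 2, 3, 3, 10, 1, 32)]

Write x_i = (sqrt(286) + m_i)/d_i with (m_0, d_0) = (0, 1). a_0 = floor(sqrt(286)) = 16, since 16^2 = 256 <= 286 < 289 = 17^2.
Iterate m_{i+1} = d_i*a_i - m_i, d_{i+1} = (286 - m_{i+1}^2)/d_i, a_{i+1} = floor((a_0 + m_{i+1})/d_{i+1}):
  m_1 = 1*16 - 0 = 16, d_1 = (286 - 16^2)/1 = 30/1 = 30, a_1 = floor((16 + 16)/30) = 1.
  m_2 = 30*1 - 16 = 14, d_2 = (286 - 14^2)/30 = 90/30 = 3, a_2 = floor((16 + 14)/3) = 10.
  m_3 = 3*10 - 14 = 16, d_3 = (286 - 16^2)/3 = 30/3 = 10, a_3 = floor((16 + 16)/10) = 3.
  m_4 = 10*3 - 16 = 14, d_4 = (286 - 14^2)/10 = 90/10 = 9, a_4 = floor((16 + 14)/9) = 3.
  m_5 = 9*3 - 14 = 13, d_5 = (286 - 13^2)/9 = 117/9 = 13, a_5 = floor((16 + 13)/13) = 2.
  m_6 = 13*2 - 13 = 13, d_6 = (286 - 13^2)/13 = 117/13 = 9, a_6 = floor((16 + 13)/9) = 3.
  m_7 = 9*3 - 13 = 14, d_7 = (286 - 14^2)/9 = 90/9 = 10, a_7 = floor((16 + 14)/10) = 3.
  m_8 = 10*3 - 14 = 16, d_8 = (286 - 16^2)/10 = 30/10 = 3, a_8 = floor((16 + 16)/3) = 10.
  m_9 = 3*10 - 16 = 14, d_9 = (286 - 14^2)/3 = 90/3 = 30, a_9 = floor((16 + 14)/30) = 1.
  m_10 = 30*1 - 14 = 16, d_10 = (286 - 16^2)/30 = 30/30 = 1, a_10 = floor((16 + 16)/1) = 32.
  m_11 = 1*32 - 16 = 16, d_11 = (286 - 16^2)/1 = 30/1 = 30: (m_11, d_11) = (m_1, d_1) = (16, 30), so from here the quotients repeat a_1, ..., a_10; the period length is 10.
Hence the expansion of sqrt(286) is a_0 = 16 followed by the repeating block 1, 10, 3, 3, 2, 3, 3, 10, 1, 32 (period 10).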